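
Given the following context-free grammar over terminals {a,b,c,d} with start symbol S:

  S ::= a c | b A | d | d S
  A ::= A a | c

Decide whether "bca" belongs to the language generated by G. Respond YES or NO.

Convert to CNF:
  S -> T0 T1 | T2 A | T3 S | d
  A -> A T0 | c
  T0 -> a
  T1 -> c
  T2 -> b
  T3 -> d

CYK fill:
  cell(0,0) b: {T2}  orig:{}
  cell(1,1) c: {A,T1}  orig:{A}
  cell(2,2) a: {T0}  orig:{}
  cell(0,1) bc: {S}
  cell(1,2) ca: {A}
  cell(0,2) bca: {S}

S ∈ T[0,2] ⇒ YES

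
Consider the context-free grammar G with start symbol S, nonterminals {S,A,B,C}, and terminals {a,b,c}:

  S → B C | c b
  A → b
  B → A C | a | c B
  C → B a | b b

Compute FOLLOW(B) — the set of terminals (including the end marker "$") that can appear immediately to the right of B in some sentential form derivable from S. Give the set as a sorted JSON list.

Compute FIRST by fixpoint:
[1]
  A via A→b: +{b}
  B via B→A C: +{b}
  B via B→a: +{a}
  B via B→c B: +{c}
  C via C→B a: +{a,b,c}
  S via S→B C: +{a,b,c}
  S: {a,b,c}  A: {b}  B: {a,b,c}  C: {a,b,c}
[2] — fixpoint
  S: {a,b,c}  A: {b}  B: {a,b,c}  C: {a,b,c}

Compute FOLLOW by fixpoint:
initialize: $ ∈ FOLLOW(S)
round 1:
  B→A C: FOLLOW(A) ⊇ FIRST(C) = {a,b,c}; new: +{a,b,c}
  C→B a: FOLLOW(B) ⊇ FIRST(a) = {a}; new: +{a}
  S→B C: FOLLOW(B) ⊇ FIRST(C) = {a,b,c}; new: +{b,c}
  S→B C: FOLLOW(C) ⊇ FOLLOW(S) ⊇ {$}; new: +{$}
  FOLLOW(S)={$}  FOLLOW(A)={a,b,c}  FOLLOW(B)={a,b,c}  FOLLOW(C)={$}
round 2:
  B→A C: FOLLOW(C) ⊇ FOLLOW(B) ⊇ {a,b,c}; new: +{a,b,c}
  FOLLOW(S)={$}  FOLLOW(A)={a,b,c}  FOLLOW(B)={a,b,c}  FOLLOW(C)={$,a,b,c}
round 3: done
  FOLLOW(S)={$}  FOLLOW(A)={a,b,c}  FOLLOW(B)={a,b,c}  FOLLOW(C)={$,a,b,c}

FOLLOW(B) = ["a", "b", "c"]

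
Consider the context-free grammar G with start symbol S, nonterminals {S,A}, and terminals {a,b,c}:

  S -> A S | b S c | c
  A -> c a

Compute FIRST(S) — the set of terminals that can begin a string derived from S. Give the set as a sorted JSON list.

FIRST iteration:
round 1:
  A via A→c a: +{c}
  S via S→A S: +{c}
  S via S→b S c: +{b}
  FIRST(S)={b,c}  FIRST(A)={c}
round 2: done
  FIRST(S)={b,c}  FIRST(A)={c}

FIRST(S) = ["b", "c"]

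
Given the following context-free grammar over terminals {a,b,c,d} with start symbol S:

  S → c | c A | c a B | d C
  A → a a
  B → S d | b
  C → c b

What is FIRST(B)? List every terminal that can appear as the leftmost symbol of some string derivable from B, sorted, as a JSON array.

FIRST sets, iterate to fixpoint:
[1]
  A via A→a a: +{a}
  B via B→b: +{b}
  C via C→c b: +{c}
  S via S→c: +{c}
  S via S→d C: +{d}
  FIRST[S]={c,d}  FIRST[A]={a}  FIRST[B]={b}  FIRST[C]={c}
[2]
  B via B→S d: +{c,d}
  FIRST[S]={c,d}  FIRST[A]={a}  FIRST[B]={b,c,d}  FIRST[C]={c}
[3] done
  FIRST[S]={c,d}  FIRST[A]={a}  FIRST[B]={b,c,d}  FIRST[C]={c}

FIRST(B) = ["b", "c", "d"]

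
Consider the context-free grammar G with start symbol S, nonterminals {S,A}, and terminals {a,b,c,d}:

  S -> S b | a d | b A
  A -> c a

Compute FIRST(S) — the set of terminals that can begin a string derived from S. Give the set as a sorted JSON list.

FIRST iteration:
iter 1:
  A via A→c a: +{c}
  S via S→a d: +{a}
  S via S→b A: +{b}
  FIRST[S]={a,b}  FIRST[A]={c}
iter 2: (no change)
  FIRST[S]={a,b}  FIRST[A]={c}

FIRST(S) = ["a", "b"]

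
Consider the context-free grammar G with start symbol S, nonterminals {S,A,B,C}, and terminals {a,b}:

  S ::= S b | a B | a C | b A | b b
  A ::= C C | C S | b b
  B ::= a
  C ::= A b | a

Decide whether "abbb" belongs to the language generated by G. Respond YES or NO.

CNF form of G:
  S -> S T0 | T0 A | T0 T0 | T1 B | T1 C
  A -> C C | C S | T0 T0
  B -> a
  C -> A T0 | a
  T0 -> b
  T1 -> a

Fill CYK table bottom-up:
  T[0,0] 'a' = {B,C,T1}  orig:{B,C}
  T[1,1] 'b' = {T0}  orig:{}
  T[2,2] 'b' = {T0}  orig:{}
  T[3,3] 'b' = {T0}  orig:{}
  T[0,1] 'ab' = ∅
  T[1,2] 'bb' = {A,S}
  T[2,3] 'bb' = {A,S}
  T[0,2] 'abb' = {A}
  T[1,3] 'bbb' = {C,S}
  T[0,3] 'abbb' = {A,C,S}

S ∈ T[0,3] ⇒ YES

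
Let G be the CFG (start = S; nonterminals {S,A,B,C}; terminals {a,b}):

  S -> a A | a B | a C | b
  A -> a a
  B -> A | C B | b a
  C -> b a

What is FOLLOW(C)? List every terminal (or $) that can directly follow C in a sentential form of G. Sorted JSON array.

FIRST sets, iterate to fixpoint:
[1]
  A via A→a a: +{a}
  B via B→A: +{a}
  B via B→b a: +{b}
  C via C→b a: +{b}
  S via S→a A: +{a}
  S via S→b: +{b}
  FIRST[S]={a,b}  FIRST[A]={a}  FIRST[B]={a,b}  FIRST[C]={b}
[2] done
  FIRST[S]={a,b}  FIRST[A]={a}  FIRST[B]={a,b}  FIRST[C]={b}

FOLLOW iteration:
FOLLOW(S) := {$}
iter 1:
  B→C B: FOLLOW(C) ⊇ FIRST(B) = {a,b}; new: +{a,b}
  S→a A: FOLLOW(A) ⊇ FOLLOW(S) ⊇ {$}; new: +{$}
  S→a B: FOLLOW(B) ⊇ FOLLOW(S) ⊇ {$}; new: +{$}
  S→a C: FOLLOW(C) ⊇ FOLLOW(S) ⊇ {$}; new: +{$}
  FOLLOW(S)={$}  FOLLOW(A)={$}  FOLLOW(B)={$}  FOLLOW(C)={$,a,b}
iter 2: — fixpoint
  FOLLOW(S)={$}  FOLLOW(A)={$}  FOLLOW(B)={$}  FOLLOW(C)={$,a,b}

FOLLOW(C) = ["$", "a", "b"]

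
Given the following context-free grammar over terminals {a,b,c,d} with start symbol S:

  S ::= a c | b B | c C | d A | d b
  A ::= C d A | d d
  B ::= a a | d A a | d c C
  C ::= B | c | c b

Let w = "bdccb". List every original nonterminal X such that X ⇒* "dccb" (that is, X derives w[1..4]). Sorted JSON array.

Convert to CNF:
  S -> T0 A | T0 T3 | T1 T2 | T2 C | T3 B
  A -> C X4 | T0 T0
  B -> T0 X5 | T0 X6 | T1 T1
  C -> T0 X7 | T0 X8 | T1 T1 | T2 T3 | c
  T0 -> d
  T1 -> a
  T2 -> c
  T3 -> b
  X4 -> T0 A
  X5 -> A T1
  X6 -> T2 C
  X7 -> A T1
  X8 -> T2 C

CYK fill, restricted to cells inside w[1..4]:
  [1..1]={T0}  "d"  orig:{}
  [2..2]={C,T2}  "c"  orig:{C}
  [3..3]={C,T2}  "c"  orig:{C}
  [4..4]={T3}  "b"  orig:{}
  [1..2]=∅  "dc"
  [2..3]={S,X6,X8}  "cc"  orig:{S}
  [3..4]={C}  "cb"
  [1..3]={B,C}  "dcc"
  [2..4]={S,X6,X8}  "ccb"  orig:{S}
  [1..4]={B,C}  "dccb"

Original NTs in T[1,4] deriving "dccb": ["B", "C"]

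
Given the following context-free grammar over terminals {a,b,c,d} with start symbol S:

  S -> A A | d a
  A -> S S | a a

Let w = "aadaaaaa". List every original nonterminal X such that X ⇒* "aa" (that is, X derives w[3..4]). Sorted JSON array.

Convert to CNF:
  S -> A A | T1 T0
  A -> S S | T0 T0
  T0 -> a
  T1 -> d

Fill CYK table bottom-up — only the sub-triangle for w[3..4]:
  [3..3]={T0}  "a"  orig:{}
  [4..4]={T0}  "a"  orig:{}
  [3..4]={A}  "aa"

Original NTs in T[3,4] deriving "aa": ["A"]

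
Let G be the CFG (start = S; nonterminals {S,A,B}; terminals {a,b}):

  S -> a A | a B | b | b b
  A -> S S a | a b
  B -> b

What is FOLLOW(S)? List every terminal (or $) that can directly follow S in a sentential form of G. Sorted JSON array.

Compute FIRST by fixpoint:
pass 1:
  A via A→a b: +{a}
  B via B→b: +{b}
  S via S→a A: +{a}
  S via S→b: +{b}
  FIRST(S)={a,b}  FIRST(A)={a}  FIRST(B)={b}
pass 2:
  A via A→S S a: +{b}
  FIRST(S)={a,b}  FIRST(A)={a,b}  FIRST(B)={b}
pass 3: (no change)
  FIRST(S)={a,b}  FIRST(A)={a,b}  FIRST(B)={b}

FOLLOW iteration:
FOLLOW(S) := {$}
round 1:
  A→S S a: FOLLOW(S) ⊇ FIRST(S) = {a,b}; new: +{a,b}
  S→a A: FOLLOW(A) ⊇ FOLLOW(S) ⊇ {$,a,b}; new: +{$,a,b}
  S→a B: FOLLOW(B) ⊇ FOLLOW(S) ⊇ {$,a,b}; new: +{$,a,b}
  FOLLOW[S]={$,a,b}  FOLLOW[A]={$,a,b}  FOLLOW[B]={$,a,b}
round 2: (no change)
  FOLLOW[S]={$,a,b}  FOLLOW[A]={$,a,b}  FOLLOW[B]={$,a,b}

FOLLOW(S) = ["$", "a", "b"]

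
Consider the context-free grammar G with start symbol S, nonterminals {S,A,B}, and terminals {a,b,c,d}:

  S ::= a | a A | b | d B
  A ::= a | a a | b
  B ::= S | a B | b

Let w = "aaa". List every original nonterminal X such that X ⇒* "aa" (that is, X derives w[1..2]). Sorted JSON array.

CNF form of G:
  S -> T0 A | T1 B | a | b
  A -> T0 T0 | a | b
  B -> T0 A | T0 B | T1 B | a | b
  T0 -> a
  T1 -> d

Fill CYK table bottom-up (cells [i..j] with 1 ≤ i ≤ j ≤ 2 only):
  [1..1]={A,B,S,T0}  "a"  orig:{A,B,S}
  [2..2]={A,B,S,T0}  "a"  orig:{A,B,S}
  [1..2]={A,B,S}  "aa"

Original NTs in T[1,2] deriving "aa": ["A", "B", "S"]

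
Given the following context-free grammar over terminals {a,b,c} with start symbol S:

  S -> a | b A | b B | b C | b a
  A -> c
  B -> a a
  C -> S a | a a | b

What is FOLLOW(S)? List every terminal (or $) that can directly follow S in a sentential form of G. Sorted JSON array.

Compute FIRST by fixpoint:
iter 1:
  A via A→c: +{c}
  B via B→a a: +{a}
  C via C→a a: +{a}
  C via C→b: +{b}
  S via S→a: +{a}
  S via S→b A: +{b}
  FIRST[S]={a,b}  FIRST[A]={c}  FIRST[B]={a}  FIRST[C]={a,b}
iter 2: — fixpoint
  FIRST[S]={a,b}  FIRST[A]={c}  FIRST[B]={a}  FIRST[C]={a,b}

FOLLOW sets:
initialize: $ ∈ FOLLOW(S)
round 1:
  C→S a: FOLLOW(S) ⊇ FIRST(a) = {a}; new: +{a}
  S→b A: FOLLOW(A) ⊇ FOLLOW(S) ⊇ {$,a}; new: +{$,a}
  S→b B: FOLLOW(B) ⊇ FOLLOW(S) ⊇ {$,a}; new: +{$,a}
  S→b C: FOLLOW(C) ⊇ FOLLOW(S) ⊇ {$,a}; new: +{$,a}
  FOLLOW[S]={$,a}  FOLLOW[A]={$,a}  FOLLOW[B]={$,a}  FOLLOW[C]={$,a}
round 2: (stable)
  FOLLOW[S]={$,a}  FOLLOW[A]={$,a}  FOLLOW[B]={$,a}  FOLLOW[C]={$,a}

FOLLOW(S) = ["$", "a"]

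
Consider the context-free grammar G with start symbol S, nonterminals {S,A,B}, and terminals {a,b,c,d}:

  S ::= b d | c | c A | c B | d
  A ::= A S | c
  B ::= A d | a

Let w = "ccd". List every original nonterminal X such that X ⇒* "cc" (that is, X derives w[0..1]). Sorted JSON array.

CNF form of G:
  S -> T1 T0 | T2 A | T2 B | c | d
  A -> A S | c
  B -> A T0 | a
  T0 -> d
  T1 -> b
  T2 -> c

CYK fill — only the sub-triangle for w[0..1]:
  cell(0,0) c: {A,S,T2}  orig:{A,S}
  cell(1,1) c: {A,S,T2}  orig:{A,S}
  cell(0,1) cc: {A,S}

Original NTs in T[0,1] deriving "cc": ["A", "S"]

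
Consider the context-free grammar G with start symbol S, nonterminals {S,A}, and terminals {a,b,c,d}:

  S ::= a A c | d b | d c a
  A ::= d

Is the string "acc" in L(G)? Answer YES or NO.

CNF form of G:
  S -> T0 X4 | T2 T3 | T2 X5
  A -> d
  T0 -> a
  T1 -> c
  T2 -> d
  T3 -> b
  X4 -> A T1
  X5 -> T1 T0

Fill CYK table bottom-up:
  [0..0]={T0}  "a"  orig:{}
  [1..1]={T1}  "c"  orig:{}
  [2..2]={T1}  "c"  orig:{}
  [0..1]=∅  "ac"
  [1..2]=∅  "cc"
  [0..2]=∅  "acc"

S ∉ T[0,2] ⇒ NO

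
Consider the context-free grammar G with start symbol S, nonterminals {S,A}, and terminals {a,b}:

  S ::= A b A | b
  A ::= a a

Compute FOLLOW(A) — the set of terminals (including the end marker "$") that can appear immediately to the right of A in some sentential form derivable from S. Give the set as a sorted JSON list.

FIRST sets, iterate to fixpoint:
iter 1:
  A via A→a a: +{a}
  S via S→A b A: +{a}
  S via S→b: +{b}
  FIRST[S]={a,b}  FIRST[A]={a}
iter 2: (no change)
  FIRST[S]={a,b}  FIRST[A]={a}

Compute FOLLOW by fixpoint:
seed FOLLOW(S) with $
[1]
  S→A b A: FOLLOW(A) ⊇ FIRST(b) = {b}; new: +{b}
  S→A b A: FOLLOW(A) ⊇ FOLLOW(S) ⊇ {$}; new: +{$}
  S: {$}  A: {$,b}
[2] — fixpoint
  S: {$}  A: {$,b}

FOLLOW(A) = ["$", "b"]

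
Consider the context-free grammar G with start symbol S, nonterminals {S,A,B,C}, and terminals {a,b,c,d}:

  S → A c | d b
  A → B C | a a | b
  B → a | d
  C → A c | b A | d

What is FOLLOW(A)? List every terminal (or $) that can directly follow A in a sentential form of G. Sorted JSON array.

FIRST iteration:
iter 1:
  A via A→a a: +{a}
  A via A→b: +{b}
  B via B→a: +{a}
  B via B→d: +{d}
  C via C→A c: +{a,b}
  C via C→d: +{d}
  S via S→A c: +{a,b}
  S via S→d b: +{d}
  FIRST(S)={a,b,d}  FIRST(A)={a,b}  FIRST(B)={a,d}  FIRST(C)={a,b,d}
iter 2:
  A via A→B C: +{d}
  FIRST(S)={a,b,d}  FIRST(A)={a,b,d}  FIRST(B)={a,d}  FIRST(C)={a,b,d}
iter 3: (stable)
  FIRST(S)={a,b,d}  FIRST(A)={a,b,d}  FIRST(B)={a,d}  FIRST(C)={a,b,d}

Compute FOLLOW by fixpoint:
initialize: $ ∈ FOLLOW(S)
round 1:
  A→B C: FOLLOW(B) ⊇ FIRST(C) = {a,b,d}; new: +{a,b,d}
  C→A c: FOLLOW(A) ⊇ FIRST(c) = {c}; new: +{c}
  S: {$}  A: {c}  B: {a,b,d}  C: {}
round 2:
  A→B C: FOLLOW(C) ⊇ FOLLOW(A) ⊇ {c}; new: +{c}
  S: {$}  A: {c}  B: {a,b,d}  C: {c}
round 3: — fixpoint
  S: {$}  A: {c}  B: {a,b,d}  C: {c}

FOLLOW(A) = ["c"]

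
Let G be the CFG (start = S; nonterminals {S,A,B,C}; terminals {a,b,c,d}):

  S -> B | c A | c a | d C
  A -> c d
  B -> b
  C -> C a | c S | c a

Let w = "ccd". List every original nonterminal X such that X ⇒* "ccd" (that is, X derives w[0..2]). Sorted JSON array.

CNF form of G:
  S -> T0 A | T0 T2 | T1 C | b
  A -> T0 T1
  B -> b
  C -> C T2 | T0 S | T0 T2
  T0 -> c
  T1 -> d
  T2 -> a

CYK table (by increasing span) — only the sub-triangle for w[0..2]:
  cell(0,0) c: {T0}  orig:{}
  cell(1,1) c: {T0}  orig:{}
  cell(2,2) d: {T1}  orig:{}
  cell(0,1) cc: ∅
  cell(1,2) cd: {A}
  cell(0,2) ccd: {S}

Original NTs in T[0,2] deriving "ccd": ["S"]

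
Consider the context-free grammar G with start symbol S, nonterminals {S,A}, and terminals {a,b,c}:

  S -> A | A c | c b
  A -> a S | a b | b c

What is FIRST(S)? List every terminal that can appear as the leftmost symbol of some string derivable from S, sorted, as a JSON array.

FIRST iteration:
pass 1:
  A via A→a S: +{a}
  A via A→b c: +{b}
  S via S→A: +{a,b}
  S via S→c b: +{c}
  FIRST(S)={a,b,c}  FIRST(A)={a,b}
pass 2: (no change)
  FIRST(S)={a,b,c}  FIRST(A)={a,b}

FIRST(S) = ["a", "b", "c"]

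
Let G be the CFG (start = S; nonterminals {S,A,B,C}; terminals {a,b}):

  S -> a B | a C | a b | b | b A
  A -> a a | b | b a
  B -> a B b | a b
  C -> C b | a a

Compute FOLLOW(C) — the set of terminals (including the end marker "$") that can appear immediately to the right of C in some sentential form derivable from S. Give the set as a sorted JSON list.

FIRST sets, iterate to fixpoint:
round 1:
  A via A→a a: +{a}
  A via A→b: +{b}
  B via B→a B b: +{a}
  C via C→a a: +{a}
  S via S→a B: +{a}
  S via S→b: +{b}
  FIRST[S]={a,b}  FIRST[A]={a,b}  FIRST[B]={a}  FIRST[C]={a}
round 2: (stable)
  FIRST[S]={a,b}  FIRST[A]={a,b}  FIRST[B]={a}  FIRST[C]={a}

FOLLOW sets:
seed FOLLOW(S) with $
[1]
  B→a B b: FOLLOW(B) ⊇ FIRST(b) = {b}; new: +{b}
  C→C b: FOLLOW(C) ⊇ FIRST(b) = {b}; new: +{b}
  S→a B: FOLLOW(B) ⊇ FOLLOW(S) ⊇ {$}; new: +{$}
  S→a C: FOLLOW(C) ⊇ FOLLOW(S) ⊇ {$}; new: +{$}
  S→b A: FOLLOW(A) ⊇ FOLLOW(S) ⊇ {$}; new: +{$}
  FOLLOW(S)={$}  FOLLOW(A)={$}  FOLLOW(B)={$,b}  FOLLOW(C)={$,b}
[2] (stable)
  FOLLOW(S)={$}  FOLLOW(A)={$}  FOLLOW(B)={$,b}  FOLLOW(C)={$,b}

FOLLOW(C) = ["$", "b"]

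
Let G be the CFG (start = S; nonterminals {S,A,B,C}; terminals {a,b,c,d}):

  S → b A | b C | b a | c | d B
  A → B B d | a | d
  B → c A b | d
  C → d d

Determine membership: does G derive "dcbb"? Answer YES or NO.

Convert to CNF:
  S -> T0 B | T2 A | T2 C | T2 T3 | c
  A -> B X4 | a | d
  B -> T1 X5 | d
  C -> T0 T0
  T0 -> d
  T1 -> c
  T2 -> b
  T3 -> a
  X4 -> B T0
  X5 -> A T2

CYK table (by increasing span):
  [0..0]={A,B,T0}  "d"  orig:{A,B}
  [1..1]={S,T1}  "c"  orig:{S}
  [2..2]={T2}  "b"  orig:{}
  [3..3]={T2}  "b"  orig:{}
  [0..1]=∅  "dc"
  [1..2]=∅  "cb"
  [2..3]=∅  "bb"
  [0..2]=∅  "dcb"
  [1..3]=∅  "cbb"
  [0..3]=∅  "dcbb"

S ∉ T[0,3] ⇒ NO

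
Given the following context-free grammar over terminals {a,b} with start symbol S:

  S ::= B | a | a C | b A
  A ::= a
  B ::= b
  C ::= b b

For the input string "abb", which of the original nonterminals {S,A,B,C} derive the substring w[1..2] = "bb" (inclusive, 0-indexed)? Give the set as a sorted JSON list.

Convert to CNF:
  S -> T0 A | T1 C | a | b
  A -> a
  B -> b
  C -> T0 T0
  T0 -> b
  T1 -> a

CYK table (by increasing span), restricted to cells inside w[1..2]:
  [1..1]={B,S,T0}  "b"  orig:{B,S}
  [2..2]={B,S,T0}  "b"  orig:{B,S}
  [1..2]={C}  "bb"

Original NTs in T[1,2] deriving "bb": ["C"]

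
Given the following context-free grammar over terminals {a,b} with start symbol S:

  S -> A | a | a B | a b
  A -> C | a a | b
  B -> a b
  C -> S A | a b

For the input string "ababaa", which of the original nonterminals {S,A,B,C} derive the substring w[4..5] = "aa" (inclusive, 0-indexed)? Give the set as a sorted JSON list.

Convert to CNF:
  S -> S A | T0 B | T0 T0 | T0 T1 | a | b
  A -> S A | T0 T0 | T0 T1 | b
  B -> T0 T1
  C -> S A | T0 T1
  T0 -> a
  T1 -> b

CYK table (by increasing span) — only the sub-triangle for w[4..5]:
  T[4,4] 'a' = {S,T0}  orig:{S}
  T[5,5] 'a' = {S,T0}  orig:{S}
  T[4,5] 'aa' = {A,S}

Original NTs in T[4,5] deriving "aa": ["A", "S"]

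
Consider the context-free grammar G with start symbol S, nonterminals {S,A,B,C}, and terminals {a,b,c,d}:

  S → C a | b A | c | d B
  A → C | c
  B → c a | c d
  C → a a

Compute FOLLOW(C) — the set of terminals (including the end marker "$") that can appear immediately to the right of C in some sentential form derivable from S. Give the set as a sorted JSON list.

FIRST sets, iterate to fixpoint:
pass 1:
  A via A→c: +{c}
  B via B→c a: +{c}
  C via C→a a: +{a}
  S via S→C a: +{a}
  S via S→b A: +{b}
  S via S→c: +{c}
  S via S→d B: +{d}
  FIRST[S]={a,b,c,d}  FIRST[A]={c}  FIRST[B]={c}  FIRST[C]={a}
pass 2:
  A via A→C: +{a}
  FIRST[S]={a,b,c,d}  FIRST[A]={a,c}  FIRST[B]={c}  FIRST[C]={a}
pass 3: done
  FIRST[S]={a,b,c,d}  FIRST[A]={a,c}  FIRST[B]={c}  FIRST[C]={a}

FOLLOW sets:
FOLLOW(S) := {$}
round 1:
  S→C a: FOLLOW(C) ⊇ FIRST(a) = {a}; new: +{a}
  S→b A: FOLLOW(A) ⊇ FOLLOW(S) ⊇ {$}; new: +{$}
  S→d B: FOLLOW(B) ⊇ FOLLOW(S) ⊇ {$}; new: +{$}
  S: {$}  A: {$}  B: {$}  C: {a}
round 2:
  A→C: FOLLOW(C) ⊇ FOLLOW(A) ⊇ {$}; new: +{$}
  S: {$}  A: {$}  B: {$}  C: {$,a}
round 3: (stable)
  S: {$}  A: {$}  B: {$}  C: {$,a}

FOLLOW(C) = ["$", "a"]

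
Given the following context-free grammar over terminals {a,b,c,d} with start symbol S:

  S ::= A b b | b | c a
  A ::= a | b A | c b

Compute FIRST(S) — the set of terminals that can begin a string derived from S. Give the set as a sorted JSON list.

FIRST sets, iterate to fixpoint:
round 1:
  A via A→a: +{a}
  A via A→b A: +{b}
  A via A→c b: +{c}
  S via S→A b b: +{a,b,c}
  S: {a,b,c}  A: {a,b,c}
round 2: (stable)
  S: {a,b,c}  A: {a,b,c}

FIRST(S) = ["a", "b", "c"]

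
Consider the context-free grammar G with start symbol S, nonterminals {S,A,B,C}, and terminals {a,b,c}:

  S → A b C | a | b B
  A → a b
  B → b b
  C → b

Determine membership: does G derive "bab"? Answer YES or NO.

CNF form of G:
  S -> A X2 | T1 B | a
  A -> T0 T1
  B -> T1 T1
  C -> b
  T0 -> a
  T1 -> b
  X2 -> T1 C

CYK table (by increasing span):
  [0..0]={C,T1}  "b"  orig:{C}
  [1..1]={S,T0}  "a"  orig:{S}
  [2..2]={C,T1}  "b"  orig:{C}
  [0..1]=∅  "ba"
  [1..2]={A}  "ab"
  [0..2]=∅  "bab"

S ∉ T[0,2] ⇒ NO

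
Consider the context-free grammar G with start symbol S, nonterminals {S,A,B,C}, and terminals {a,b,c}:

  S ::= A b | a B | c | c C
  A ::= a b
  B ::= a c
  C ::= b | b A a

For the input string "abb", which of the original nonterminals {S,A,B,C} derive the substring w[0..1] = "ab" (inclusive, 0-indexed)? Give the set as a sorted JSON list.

Convert to CNF:
  S -> A T1 | T0 B | T2 C | c
  A -> T0 T1
  B -> T0 T2
  C -> T1 X3 | b
  T0 -> a
  T1 -> b
  T2 -> c
  X3 -> A T0

Fill CYK table bottom-up, restricted to cells inside w[0..1]:
  cell(0,0) a: {T0}  orig:{}
  cell(1,1) b: {C,T1}  orig:{C}
  cell(0,1) ab: {A}

Original NTs in T[0,1] deriving "ab": ["A"]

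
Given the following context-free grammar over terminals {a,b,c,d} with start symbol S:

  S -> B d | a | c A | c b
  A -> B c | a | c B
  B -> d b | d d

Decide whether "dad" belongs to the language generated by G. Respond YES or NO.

Convert to CNF:
  S -> B T1 | T0 A | T0 T2 | a
  A -> B T0 | T0 B | a
  B -> T1 T1 | T1 T2
  T0 -> c
  T1 -> d
  T2 -> b

Fill CYK table bottom-up:
  cell(0,0) d: {T1}  orig:{}
  cell(1,1) a: {A,S}
  cell(2,2) d: {T1}  orig:{}
  cell(0,1) da: ∅
  cell(1,2) ad: ∅
  cell(0,2) dad: ∅

S ∉ T[0,2] ⇒ NO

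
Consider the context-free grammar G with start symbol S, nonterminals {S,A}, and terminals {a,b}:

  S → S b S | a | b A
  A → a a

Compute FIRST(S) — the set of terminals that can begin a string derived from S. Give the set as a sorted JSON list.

FIRST sets, iterate to fixpoint:
round 1:
  A via A→a a: +{a}
  S via S→a: +{a}
  S via S→b A: +{b}
  FIRST(S)={a,b}  FIRST(A)={a}
round 2: done
  FIRST(S)={a,b}  FIRST(A)={a}

FIRST(S) = ["a", "b"]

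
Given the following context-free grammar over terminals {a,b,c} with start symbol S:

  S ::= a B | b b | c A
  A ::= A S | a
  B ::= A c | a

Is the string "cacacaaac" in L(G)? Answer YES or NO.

Convert to CNF:
  S -> T0 A | T1 B | T2 T2
  A -> A S | a
  B -> A T0 | a
  T0 -> c
  T1 -> a
  T2 -> b

Fill CYK table bottom-up:
  T[0,0] 'c' = {T0}  orig:{}
  T[1,1] 'a' = {A,B,T1}  orig:{A,B}
  T[2,2] 'c' = {T0}  orig:{}
  T[3,3] 'a' = {A,B,T1}  orig:{A,B}
  T[4,4] 'c' = {T0}  orig:{}
  T[5,5] 'a' = {A,B,T1}  orig:{A,B}
  T[6,6] 'a' = {A,B,T1}  orig:{A,B}
  T[7,7] 'a' = {A,B,T1}  orig:{A,B}
  T[8,8] 'c' = {T0}  orig:{}
  T[0,1] 'ca' = {S}
  T[1,2] 'ac' = {B}
  T[2,3] 'ca' = {S}
  T[3,4] 'ac' = {B}
  T[4,5] 'ca' = {S}
  T[5,6] 'aa' = {S}
  T[6,7] 'aa' = {S}
  T[7,8] 'ac' = {B}
  T[0,2] 'cac' = ∅
  T[1,3] 'aca' = {A}
  T[2,4] 'cac' = ∅
  T[3,5] 'aca' = {A}
  T[4,6] 'caa' = ∅
  T[5,7] 'aaa' = {A}
  T[6,8] 'aac' = {S}
  T[0,3] 'caca' = {S}
  T[1,4] 'acac' = {B}
  T[2,5] 'caca' = {S}
  T[3,6] 'acaa' = ∅
  T[4,7] 'caaa' = {S}
  T[5,8] 'aaac' = {A,B}
  T[0,4] 'cacac' = ∅
  T[1,5] 'acaca' = {A}
  T[2,6] 'cacaa' = ∅
  T[3,7] 'acaaa' = {A}
  T[4,8] 'caaac' = {S}
  T[0,5] 'cacaca' = {S}
  T[1,6] 'acacaa' = ∅
  T[2,7] 'cacaaa' = {S}
  T[3,8] 'acaaac' = {A,B}
  T[0,6] 'cacacaa' = ∅
  T[1,7] 'acacaaa' = {A}
  T[2,8] 'cacaaac' = {S}
  T[0,7] 'cacacaaa' = {S}
  T[1,8] 'acacaaac' = {A,B}
  T[0,8] 'cacacaaac' = {S}

S ∈ T[0,8] ⇒ YES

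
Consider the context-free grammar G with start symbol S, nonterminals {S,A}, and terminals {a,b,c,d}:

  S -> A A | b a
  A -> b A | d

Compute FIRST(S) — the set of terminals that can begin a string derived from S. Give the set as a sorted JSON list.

FIRST sets, iterate to fixpoint:
iter 1:
  A via A→b A: +{b}
  A via A→d: +{d}
  S via S→A A: +{b,d}
  FIRST(S)={b,d}  FIRST(A)={b,d}
iter 2: (no change)
  FIRST(S)={b,d}  FIRST(A)={b,d}

FIRST(S) = ["b", "d"]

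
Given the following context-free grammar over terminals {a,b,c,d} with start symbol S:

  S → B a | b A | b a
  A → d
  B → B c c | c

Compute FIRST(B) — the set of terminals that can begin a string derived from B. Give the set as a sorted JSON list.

FIRST iteration:
[1]
  A via A→d: +{d}
  B via B→c: +{c}
  S via S→B a: +{c}
  S via S→b A: +{b}
  FIRST[S]={b,c}  FIRST[A]={d}  FIRST[B]={c}
[2] done
  FIRST[S]={b,c}  FIRST[A]={d}  FIRST[B]={c}

FIRST(B) = ["c"]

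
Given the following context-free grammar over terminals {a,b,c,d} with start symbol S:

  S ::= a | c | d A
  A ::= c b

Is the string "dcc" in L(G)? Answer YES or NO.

Convert to CNF:
  S -> T2 A | a | c
  A -> T0 T1
  T0 -> c
  T1 -> b
  T2 -> d

CYK fill:
  [0..0]={T2}  "d"  orig:{}
  [1..1]={S,T0}  "c"  orig:{S}
  [2..2]={S,T0}  "c"  orig:{S}
  [0..1]=∅  "dc"
  [1..2]=∅  "cc"
  [0..2]=∅  "dcc"

S ∉ T[0,2] ⇒ NO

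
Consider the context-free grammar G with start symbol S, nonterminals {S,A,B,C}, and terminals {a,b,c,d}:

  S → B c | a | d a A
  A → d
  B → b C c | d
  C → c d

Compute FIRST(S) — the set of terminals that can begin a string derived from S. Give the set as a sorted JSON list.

Compute FIRST by fixpoint:
pass 1:
  A via A→d: +{d}
  B via B→b C c: +{b}
  B via B→d: +{d}
  C via C→c d: +{c}
  S via S→B c: +{b,d}
  S via S→a: +{a}
  S: {a,b,d}  A: {d}  B: {b,d}  C: {c}
pass 2: (stable)
  S: {a,b,d}  A: {d}  B: {b,d}  C: {c}

FIRST(S) = ["a", "b", "d"]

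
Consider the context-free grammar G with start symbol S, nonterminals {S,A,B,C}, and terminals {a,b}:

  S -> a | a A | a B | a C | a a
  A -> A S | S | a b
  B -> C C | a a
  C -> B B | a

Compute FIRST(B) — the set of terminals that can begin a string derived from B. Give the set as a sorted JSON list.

Compute FIRST by fixpoint:
[1]
  A via A→a b: +{a}
  B via B→a a: +{a}
  C via C→B B: +{a}
  S via S→a: +{a}
  FIRST[S]={a}  FIRST[A]={a}  FIRST[B]={a}  FIRST[C]={a}
[2] — fixpoint
  FIRST[S]={a}  FIRST[A]={a}  FIRST[B]={a}  FIRST[C]={a}

FIRST(B) = ["a"]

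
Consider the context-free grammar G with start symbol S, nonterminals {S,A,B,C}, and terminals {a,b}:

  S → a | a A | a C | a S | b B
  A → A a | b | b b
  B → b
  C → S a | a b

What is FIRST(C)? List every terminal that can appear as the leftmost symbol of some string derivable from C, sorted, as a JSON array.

FIRST iteration:
round 1:
  A via A→b: +{b}
  B via B→b: +{b}
  C via C→a b: +{a}
  S via S→a: +{a}
  S via S→b B: +{b}
  S: {a,b}  A: {b}  B: {b}  C: {a}
round 2:
  C via C→S a: +{b}
  S: {a,b}  A: {b}  B: {b}  C: {a,b}
round 3: (stable)
  S: {a,b}  A: {b}  B: {b}  C: {a,b}

FIRST(C) = ["a", "b"]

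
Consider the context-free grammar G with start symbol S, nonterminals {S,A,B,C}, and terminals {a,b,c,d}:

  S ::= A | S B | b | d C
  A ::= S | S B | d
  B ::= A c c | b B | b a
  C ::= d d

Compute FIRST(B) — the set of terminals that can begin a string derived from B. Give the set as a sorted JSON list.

FIRST iteration:
iter 1:
  A via A→d: +{d}
  B via B→A c c: +{d}
  B via B→b B: +{b}
  C via C→d d: +{d}
  S via S→A: +{d}
  S via S→b: +{b}
  FIRST(S)={b,d}  FIRST(A)={d}  FIRST(B)={b,d}  FIRST(C)={d}
iter 2:
  A via A→S: +{b}
  FIRST(S)={b,d}  FIRST(A)={b,d}  FIRST(B)={b,d}  FIRST(C)={d}
iter 3: — fixpoint
  FIRST(S)={b,d}  FIRST(A)={b,d}  FIRST(B)={b,d}  FIRST(C)={d}

FIRST(B) = ["b", "d"]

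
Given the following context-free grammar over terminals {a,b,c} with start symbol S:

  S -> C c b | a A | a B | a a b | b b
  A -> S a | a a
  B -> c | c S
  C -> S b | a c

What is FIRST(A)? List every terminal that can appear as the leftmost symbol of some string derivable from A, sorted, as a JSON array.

FIRST iteration:
pass 1:
  A via A→a a: +{a}
  B via B→c: +{c}
  C via C→a c: +{a}
  S via S→C c b: +{a}
  S via S→b b: +{b}
  FIRST[S]={a,b}  FIRST[A]={a}  FIRST[B]={c}  FIRST[C]={a}
pass 2:
  A via A→S a: +{b}
  C via C→S b: +{b}
  FIRST[S]={a,b}  FIRST[A]={a,b}  FIRST[B]={c}  FIRST[C]={a,b}
pass 3: done
  FIRST[S]={a,b}  FIRST[A]={a,b}  FIRST[B]={c}  FIRST[C]={a,b}

FIRST(A) = ["a", "b"]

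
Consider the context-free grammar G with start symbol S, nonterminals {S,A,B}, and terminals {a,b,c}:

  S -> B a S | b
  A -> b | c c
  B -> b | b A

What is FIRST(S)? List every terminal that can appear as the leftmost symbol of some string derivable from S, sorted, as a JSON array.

FIRST sets, iterate to fixpoint:
pass 1:
  A via A→b: +{b}
  A via A→c c: +{c}
  B via B→b: +{b}
  S via S→B a S: +{b}
  FIRST[S]={b}  FIRST[A]={b,c}  FIRST[B]={b}
pass 2: — fixpoint
  FIRST[S]={b}  FIRST[A]={b,c}  FIRST[B]={b}

FIRST(S) = ["b"]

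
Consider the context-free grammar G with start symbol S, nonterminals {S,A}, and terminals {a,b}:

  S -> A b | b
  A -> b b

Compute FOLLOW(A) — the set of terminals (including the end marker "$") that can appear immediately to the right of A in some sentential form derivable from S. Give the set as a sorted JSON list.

Compute FIRST by fixpoint:
iter 1:
  A via A→b b: +{b}
  S via S→A b: +{b}
  S: {b}  A: {b}
iter 2: done
  S: {b}  A: {b}

FOLLOW iteration:
initialize: $ ∈ FOLLOW(S)
iter 1:
  S→A b: FOLLOW(A) ⊇ FIRST(b) = {b}; new: +{b}
  S: {$}  A: {b}
iter 2: — fixpoint
  S: {$}  A: {b}

FOLLOW(A) = ["b"]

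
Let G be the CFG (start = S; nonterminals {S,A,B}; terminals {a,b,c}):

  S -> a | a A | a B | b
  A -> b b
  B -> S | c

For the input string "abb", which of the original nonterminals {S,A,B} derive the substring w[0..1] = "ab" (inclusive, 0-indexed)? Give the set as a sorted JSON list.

Convert to CNF:
  S -> T1 A | T1 B | a | b
  A -> T0 T0
  B -> T1 A | T1 B | a | b | c
  T0 -> b
  T1 -> a

Fill CYK table bottom-up — only the sub-triangle for w[0..1]:
  T[0,0] 'a' = {B,S,T1}  orig:{B,S}
  T[1,1] 'b' = {B,S,T0}  orig:{B,S}
  T[0,1] 'ab' = {B,S}

Original NTs in T[0,1] deriving "ab": ["B", "S"]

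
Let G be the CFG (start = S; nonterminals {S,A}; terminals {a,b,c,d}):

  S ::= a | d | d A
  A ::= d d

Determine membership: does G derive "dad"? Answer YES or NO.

CNF form of G:
  S -> T0 A | a | d
  A -> T0 T0
  T0 -> d

Fill CYK table bottom-up:
  cell(0,0) d: {S,T0}  orig:{S}
  cell(1,1) a: {S}
  cell(2,2) d: {S,T0}  orig:{S}
  cell(0,1) da: ∅
  cell(1,2) ad: ∅
  cell(0,2) dad: ∅

S ∉ T[0,2] ⇒ NO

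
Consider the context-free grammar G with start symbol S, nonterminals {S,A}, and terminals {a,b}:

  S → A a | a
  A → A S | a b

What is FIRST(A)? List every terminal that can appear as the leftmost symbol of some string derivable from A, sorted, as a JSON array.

Compute FIRST by fixpoint:
[1]
  A via A→a b: +{a}
  S via S→A a: +{a}
  FIRST(S)={a}  FIRST(A)={a}
[2] (no change)
  FIRST(S)={a}  FIRST(A)={a}

FIRST(A) = ["a"]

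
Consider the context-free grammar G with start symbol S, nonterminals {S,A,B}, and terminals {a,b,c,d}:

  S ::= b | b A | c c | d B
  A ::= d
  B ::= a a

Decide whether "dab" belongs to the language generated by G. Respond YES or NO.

Convert to CNF:
  S -> T1 A | T2 T2 | T3 B | b
  A -> d
  B -> T0 T0
  T0 -> a
  T1 -> b
  T2 -> c
  T3 -> d

CYK table (by increasing span):
  T[0,0] 'd' = {A,T3}  orig:{A}
  T[1,1] 'a' = {T0}  orig:{}
  T[2,2] 'b' = {S,T1}  orig:{S}
  T[0,1] 'da' = ∅
  T[1,2] 'ab' = ∅
  T[0,2] 'dab' = ∅

S ∉ T[0,2] ⇒ NO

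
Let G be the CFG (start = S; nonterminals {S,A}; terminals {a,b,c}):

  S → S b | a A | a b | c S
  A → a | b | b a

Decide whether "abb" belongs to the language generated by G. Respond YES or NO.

CNF form of G:
  S -> S T0 | T1 A | T1 T0 | T2 S
  A -> T0 T1 | a | b
  T0 -> b
  T1 -> a
  T2 -> c

Fill CYK table bottom-up:
  cell(0,0) a: {A,T1}  orig:{A}
  cell(1,1) b: {A,T0}  orig:{A}
  cell(2,2) b: {A,T0}  orig:{A}
  cell(0,1) ab: {S}
  cell(1,2) bb: ∅
  cell(0,2) abb: {S}

S ∈ T[0,2] ⇒ YES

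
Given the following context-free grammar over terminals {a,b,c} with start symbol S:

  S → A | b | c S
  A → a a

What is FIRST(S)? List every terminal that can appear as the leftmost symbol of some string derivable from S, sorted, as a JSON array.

Compute FIRST by fixpoint:
iter 1:
  A via A→a a: +{a}
  S via S→A: +{a}
  S via S→b: +{b}
  S via S→c S: +{c}
  FIRST(S)={a,b,c}  FIRST(A)={a}
iter 2: — fixpoint
  FIRST(S)={a,b,c}  FIRST(A)={a}

FIRST(S) = ["a", "b", "c"]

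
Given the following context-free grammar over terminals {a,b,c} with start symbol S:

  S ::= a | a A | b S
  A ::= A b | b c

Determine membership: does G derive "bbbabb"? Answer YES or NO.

CNF form of G:
  S -> T0 S | T2 A | a
  A -> A T0 | T0 T1
  T0 -> b
  T1 -> c
  T2 -> a

CYK fill:
  T[0,0] 'b' = {T0}  orig:{}
  T[1,1] 'b' = {T0}  orig:{}
  T[2,2] 'b' = {T0}  orig:{}
  T[3,3] 'a' = {S,T2}  orig:{S}
  T[4,4] 'b' = {T0}  orig:{}
  T[5,5] 'b' = {T0}  orig:{}
  T[0,1] 'bb' = ∅
  T[1,2] 'bb' = ∅
  T[2,3] 'ba' = {S}
  T[3,4] 'ab' = ∅
  T[4,5] 'bb' = ∅
  T[0,2] 'bbb' = ∅
  T[1,3] 'bba' = {S}
  T[2,4] 'bab' = ∅
  T[3,5] 'abb' = ∅
  T[0,3] 'bbba' = {S}
  T[1,4] 'bbab' = ∅
  T[2,5] 'babb' = ∅
  T[0,4] 'bbbab' = ∅
  T[1,5] 'bbabb' = ∅
  T[0,5] 'bbbabb' = ∅

S ∉ T[0,5] ⇒ NO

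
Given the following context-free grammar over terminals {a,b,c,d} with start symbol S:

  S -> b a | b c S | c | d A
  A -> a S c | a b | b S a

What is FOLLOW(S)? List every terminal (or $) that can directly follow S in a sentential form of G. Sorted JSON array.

Compute FIRST by fixpoint:
pass 1:
  A via A→a S c: +{a}
  A via A→b S a: +{b}
  S via S→b a: +{b}
  S via S→c: +{c}
  S via S→d A: +{d}
  FIRST(S)={b,c,d}  FIRST(A)={a,b}
pass 2: (no change)
  FIRST(S)={b,c,d}  FIRST(A)={a,b}

FOLLOW iteration:
initialize: $ ∈ FOLLOW(S)
[1]
  A→a S c: FOLLOW(S) ⊇ FIRST(c) = {c}; new: +{c}
  A→b S a: FOLLOW(S) ⊇ FIRST(a) = {a}; new: +{a}
  S→d A: FOLLOW(A) ⊇ FOLLOW(S) ⊇ {$,a,c}; new: +{$,a,c}
  S: {$,a,c}  A: {$,a,c}
[2] — fixpoint
  S: {$,a,c}  A: {$,a,c}

FOLLOW(S) = ["$", "a", "c"]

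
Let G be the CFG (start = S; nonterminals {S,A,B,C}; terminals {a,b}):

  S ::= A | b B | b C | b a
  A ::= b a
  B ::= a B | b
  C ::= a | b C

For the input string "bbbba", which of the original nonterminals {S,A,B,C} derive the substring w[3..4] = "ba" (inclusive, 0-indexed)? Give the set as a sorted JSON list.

CNF form of G:
  S -> T0 B | T0 C | T0 T1
  A -> T0 T1
  B -> T1 B | b
  C -> T0 C | a
  T0 -> b
  T1 -> a

Fill CYK table bottom-up (cells [i..j] with 3 ≤ i ≤ j ≤ 4 only):
  [3..3]={B,T0}  "b"  orig:{B}
  [4..4]={C,T1}  "a"  orig:{C}
  [3..4]={A,C,S}  "ba"

Original NTs in T[3,4] deriving "ba": ["A", "C", "S"]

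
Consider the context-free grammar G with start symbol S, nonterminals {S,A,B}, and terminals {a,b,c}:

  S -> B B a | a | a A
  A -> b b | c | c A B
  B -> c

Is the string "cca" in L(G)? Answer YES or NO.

CNF form of G:
  S -> B X4 | T2 A | a
  A -> T0 T0 | T1 X3 | c
  B -> c
  T0 -> b
  T1 -> c
  T2 -> a
  X3 -> A B
  X4 -> B T2

CYK fill:
  cell(0,0) c: {A,B,T1}  orig:{A,B}
  cell(1,1) c: {A,B,T1}  orig:{A,B}
  cell(2,2) a: {S,T2}  orig:{S}
  cell(0,1) cc: {X3}  orig:{}
  cell(1,2) ca: {X4}  orig:{}
  cell(0,2) cca: {S}

S ∈ T[0,2] ⇒ YES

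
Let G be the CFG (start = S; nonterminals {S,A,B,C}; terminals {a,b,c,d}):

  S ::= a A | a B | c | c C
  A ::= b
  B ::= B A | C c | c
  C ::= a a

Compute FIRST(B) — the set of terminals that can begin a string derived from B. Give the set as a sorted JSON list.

FIRST iteration:
[1]
  A via A→b: +{b}
  B via B→c: +{c}
  C via C→a a: +{a}
  S via S→a A: +{a}
  S via S→c: +{c}
  FIRST[S]={a,c}  FIRST[A]={b}  FIRST[B]={c}  FIRST[C]={a}
[2]
  B via B→C c: +{a}
  FIRST[S]={a,c}  FIRST[A]={b}  FIRST[B]={a,c}  FIRST[C]={a}
[3] (stable)
  FIRST[S]={a,c}  FIRST[A]={b}  FIRST[B]={a,c}  FIRST[C]={a}

FIRST(B) = ["a", "c"]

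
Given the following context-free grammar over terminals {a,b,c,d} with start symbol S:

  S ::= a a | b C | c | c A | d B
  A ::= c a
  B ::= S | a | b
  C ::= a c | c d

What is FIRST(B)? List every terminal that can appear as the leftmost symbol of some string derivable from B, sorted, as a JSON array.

Compute FIRST by fixpoint:
iter 1:
  A via A→c a: +{c}
  B via B→a: +{a}
  B via B→b: +{b}
  C via C→a c: +{a}
  C via C→c d: +{c}
  S via S→a a: +{a}
  S via S→b C: +{b}
  S via S→c: +{c}
  S via S→d B: +{d}
  FIRST(S)={a,b,c,d}  FIRST(A)={c}  FIRST(B)={a,b}  FIRST(C)={a,c}
iter 2:
  B via B→S: +{c,d}
  FIRST(S)={a,b,c,d}  FIRST(A)={c}  FIRST(B)={a,b,c,d}  FIRST(C)={a,c}
iter 3: done
  FIRST(S)={a,b,c,d}  FIRST(A)={c}  FIRST(B)={a,b,c,d}  FIRST(C)={a,c}

FIRST(B) = ["a", "b", "c", "d"]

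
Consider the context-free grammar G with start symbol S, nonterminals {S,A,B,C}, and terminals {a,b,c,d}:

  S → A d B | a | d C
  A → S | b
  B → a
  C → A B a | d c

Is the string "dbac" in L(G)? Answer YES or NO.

CNF form of G:
  S -> A X5 | T0 C | a
  A -> A X3 | T0 C | a | b
  B -> a
  C -> A X4 | T0 T2
  T0 -> d
  T1 -> a
  T2 -> c
  X3 -> T0 B
  X4 -> B T1
  X5 -> T0 B

CYK table (by increasing span):
  [0..0]={T0}  "d"  orig:{}
  [1..1]={A}  "b"
  [2..2]={A,B,S,T1}  "a"  orig:{A,B,S}
  [3..3]={T2}  "c"  orig:{}
  [0..1]=∅  "db"
  [1..2]=∅  "ba"
  [2..3]=∅  "ac"
  [0..2]=∅  "dba"
  [1..3]=∅  "bac"
  [0..3]=∅  "dbac"

S ∉ T[0,3] ⇒ NO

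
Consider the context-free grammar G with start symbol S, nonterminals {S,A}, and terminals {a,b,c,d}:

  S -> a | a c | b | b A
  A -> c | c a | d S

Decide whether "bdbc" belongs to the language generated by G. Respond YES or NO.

CNF form of G:
  S -> T1 T0 | T3 A | a | b
  A -> T0 T1 | T2 S | c
  T0 -> c
  T1 -> a
  T2 -> d
  T3 -> b

Fill CYK table bottom-up:
  cell(0,0) b: {S,T3}  orig:{S}
  cell(1,1) d: {T2}  orig:{}
  cell(2,2) b: {S,T3}  orig:{S}
  cell(3,3) c: {A,T0}  orig:{A}
  cell(0,1) bd: ∅
  cell(1,2) db: {A}
  cell(2,3) bc: {S}
  cell(0,2) bdb: {S}
  cell(1,3) dbc: {A}
  cell(0,3) bdbc: {S}

S ∈ T[0,3] ⇒ YES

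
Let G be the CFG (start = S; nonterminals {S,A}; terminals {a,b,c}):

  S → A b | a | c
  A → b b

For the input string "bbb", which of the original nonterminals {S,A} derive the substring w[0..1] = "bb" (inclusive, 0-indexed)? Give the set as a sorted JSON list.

CNF form of G:
  S -> A T0 | a | c
  A -> T0 T0
  T0 -> b

Fill CYK table bottom-up, restricted to cells inside w[0..1]:
  cell(0,0) b: {T0}  orig:{}
  cell(1,1) b: {T0}  orig:{}
  cell(0,1) bb: {A}

Original NTs in T[0,1] deriving "bb": ["A"]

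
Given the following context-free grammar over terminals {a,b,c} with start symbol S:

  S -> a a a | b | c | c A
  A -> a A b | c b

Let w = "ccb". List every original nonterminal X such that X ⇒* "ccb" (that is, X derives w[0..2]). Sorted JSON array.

Convert to CNF:
  S -> T0 X4 | T2 A | b | c
  A -> T0 X3 | T2 T1
  T0 -> a
  T1 -> b
  T2 -> c
  X3 -> A T1
  X4 -> T0 T0

CYK table (by increasing span) — only the sub-triangle for w[0..2]:
  [0..0]={S,T2}  "c"  orig:{S}
  [1..1]={S,T2}  "c"  orig:{S}
  [2..2]={S,T1}  "b"  orig:{S}
  [0..1]=∅  "cc"
  [1..2]={A}  "cb"
  [0..2]={S}  "ccb"

Original NTs in T[0,2] deriving "ccb": ["S"]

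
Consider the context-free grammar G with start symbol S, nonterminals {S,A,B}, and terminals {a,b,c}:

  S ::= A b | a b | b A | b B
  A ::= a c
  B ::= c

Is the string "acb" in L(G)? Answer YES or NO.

CNF form of G:
  S -> A T2 | T0 T2 | T2 A | T2 B
  A -> T0 T1
  B -> c
  T0 -> a
  T1 -> c
  T2 -> b

CYK table (by increasing span):
  T[0,0] 'a' = {T0}  orig:{}
  T[1,1] 'c' = {B,T1}  orig:{B}
  T[2,2] 'b' = {T2}  orig:{}
  T[0,1] 'ac' = {A}
  T[1,2] 'cb' = ∅
  T[0,2] 'acb' = {S}

S ∈ T[0,2] ⇒ YES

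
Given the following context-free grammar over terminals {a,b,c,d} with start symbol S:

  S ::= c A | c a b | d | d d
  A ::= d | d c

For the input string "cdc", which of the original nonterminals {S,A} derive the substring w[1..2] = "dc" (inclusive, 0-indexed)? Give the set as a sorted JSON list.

CNF form of G:
  S -> T0 T0 | T1 A | T1 X4 | d
  A -> T0 T1 | d
  T0 -> d
  T1 -> c
  T2 -> a
  T3 -> b
  X4 -> T2 T3

CYK fill (cells [i..j] with 1 ≤ i ≤ j ≤ 2 only):
  cell(1,1) d: {A,S,T0}  orig:{A,S}
  cell(2,2) c: {T1}  orig:{}
  cell(1,2) dc: {A}

Original NTs in T[1,2] deriving "dc": ["A"]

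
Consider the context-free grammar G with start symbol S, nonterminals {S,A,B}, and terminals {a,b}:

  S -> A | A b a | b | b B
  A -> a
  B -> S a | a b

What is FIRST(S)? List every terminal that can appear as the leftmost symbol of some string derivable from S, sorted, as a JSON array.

FIRST sets, iterate to fixpoint:
[1]
  A via A→a: +{a}
  B via B→a b: +{a}
  S via S→A: +{a}
  S via S→b: +{b}
  FIRST[S]={a,b}  FIRST[A]={a}  FIRST[B]={a}
[2]
  B via B→S a: +{b}
  FIRST[S]={a,b}  FIRST[A]={a}  FIRST[B]={a,b}
[3] (stable)
  FIRST[S]={a,b}  FIRST[A]={a}  FIRST[B]={a,b}

FIRST(S) = ["a", "b"]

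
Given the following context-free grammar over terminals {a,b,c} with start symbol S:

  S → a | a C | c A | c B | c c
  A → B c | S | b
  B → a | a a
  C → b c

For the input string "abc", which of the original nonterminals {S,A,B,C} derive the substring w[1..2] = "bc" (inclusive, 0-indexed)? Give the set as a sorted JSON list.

CNF form of G:
  S -> T0 A | T0 B | T0 T0 | T1 C | a
  A -> B T0 | T0 A | T0 B | T0 T0 | T1 C | a | b
  B -> T1 T1 | a
  C -> T2 T0
  T0 -> c
  T1 -> a
  T2 -> b

Fill CYK table bottom-up (cells [i..j] with 1 ≤ i ≤ j ≤ 2 only):
  cell(1,1) b: {A,T2}  orig:{A}
  cell(2,2) c: {T0}  orig:{}
  cell(1,2) bc: {C}

Original NTs in T[1,2] deriving "bc": ["C"]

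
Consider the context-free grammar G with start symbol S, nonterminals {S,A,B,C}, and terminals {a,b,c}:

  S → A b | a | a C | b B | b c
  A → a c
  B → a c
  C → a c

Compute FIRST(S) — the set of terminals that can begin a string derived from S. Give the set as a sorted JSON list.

FIRST sets, iterate to fixpoint:
pass 1:
  A via A→a c: +{a}
  B via B→a c: +{a}
  C via C→a c: +{a}
  S via S→A b: +{a}
  S via S→b B: +{b}
  FIRST(S)={a,b}  FIRST(A)={a}  FIRST(B)={a}  FIRST(C)={a}
pass 2: done
  FIRST(S)={a,b}  FIRST(A)={a}  FIRST(B)={a}  FIRST(C)={a}

FIRST(S) = ["a", "b"]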